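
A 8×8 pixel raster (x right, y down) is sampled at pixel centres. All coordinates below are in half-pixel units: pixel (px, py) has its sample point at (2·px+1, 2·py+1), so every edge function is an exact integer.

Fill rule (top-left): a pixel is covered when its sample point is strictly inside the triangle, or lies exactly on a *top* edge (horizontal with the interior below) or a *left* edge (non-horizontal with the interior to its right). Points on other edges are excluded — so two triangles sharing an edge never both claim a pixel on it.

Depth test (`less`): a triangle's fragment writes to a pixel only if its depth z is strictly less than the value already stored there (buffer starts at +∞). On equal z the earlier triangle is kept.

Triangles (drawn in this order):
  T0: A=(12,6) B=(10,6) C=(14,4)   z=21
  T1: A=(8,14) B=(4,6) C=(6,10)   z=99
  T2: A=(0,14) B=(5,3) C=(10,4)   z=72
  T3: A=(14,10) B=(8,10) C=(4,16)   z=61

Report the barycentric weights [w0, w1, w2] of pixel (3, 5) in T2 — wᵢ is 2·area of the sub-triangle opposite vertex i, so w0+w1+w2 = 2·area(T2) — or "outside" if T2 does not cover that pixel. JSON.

T0:
  2·area = 4
  edge (12, 6)→(10, 6): d=(-2,0) right/bottom  bias=-1
  edge (10, 6)→(14, 4): d=(4,-2) top-left  bias=+0
  edge (14, 4)→(12, 6): d=(-2,2) right/bottom  bias=-1
    (7,1)@(15, 3): e=[6,-2,0] → ·  [on edge]
    (6,2)@(13, 5): e=[2,2,0] → ·  [on edge]
    (5,3)@(11, 7): e=[-2,6,0] → ·  [on edge]
    (4,4)@(9, 9): e=[-6,10,0] → ·  [on edge]
    (3,5)@(7, 11): e=[-10,14,0] → ·  [on edge]
    (2,6)@(5, 13): e=[-14,18,0] → ·  [on edge]
    (1,7)@(3, 15): e=[-18,22,0] → ·  [on edge]
  covered (0 px):
    · · · · · · · ·
    · · · · · · · ·
    · · · · · · · ·
    · · · · · · · ·
    · · · · · · · ·
    · · · · · · · ·
    · · · · · · · ·
    · · · · · · · ·
T1:
  degenerate (2·area = 0) — covers nothing
T2:
  2·area = 60
  edge (0, 14)→(5, 3): d=(5,-11) top-left  bias=+0
  edge (5, 3)→(10, 4): d=(5,1) right/bottom  bias=-1
  edge (10, 4)→(0, 14): d=(-10,10) right/bottom  bias=-1
    (6,0)@(13, 1): e=[78,-18,0] → ·  [on edge]
    (2,1)@(5, 3): e=[0,0,60] → ·  [on edge]
    (5,1)@(11, 3): e=[66,-6,0] → ·  [on edge]
    (2,2)@(5, 5): e=[10,10,40] → █
    (3,2)@(7, 5): e=[32,8,20] → █
    (4,2)@(9, 5): e=[54,6,0] → ·  [on edge]
    (7,2)@(15, 5): e=[120,0,-60] → ·  [on edge]
    (2,3)@(5, 7): e=[20,20,20] → █
    (3,3)@(7, 7): e=[42,18,0] → ·  [on edge]
    (1,4)@(3, 9): e=[8,32,20] → █
    (2,4)@(5, 9): e=[30,30,0] → ·  [on edge]
    (1,5)@(3, 11): e=[18,42,0] → ·  [on edge]
    (0,6)@(1, 13): e=[6,54,0] → ·  [on edge]
  covered (4 px):
    · · · · · · · ·
    · · · · · · · ·
    · · █ █ · · · ·
    · · █ · · · · ·
    · █ · · · · · ·
    · · · · · · · ·
    · · · · · · · ·
    · · · · · · · ·
T3:
  2·area = 36  (B↔C swapped to make it positive)
  edge (14, 10)→(4, 16): d=(-10,6) right/bottom  bias=-1
  edge (4, 16)→(8, 10): d=(4,-6) top-left  bias=+0
  edge (8, 10)→(14, 10): d=(6,0) top-left  bias=+0
    (4,5)@(9, 11): e=[20,10,6] → █
    (5,5)@(11, 11): e=[8,22,6] → █
    (6,5)@(13, 11): e=[-4,34,6] → ·
    (3,6)@(7, 13): e=[12,6,18] → █
    (4,6)@(9, 13): e=[0,18,18] → ·  [on edge]
    (5,6)@(11, 13): e=[-12,30,18] → ·
    (2,7)@(5, 15): e=[4,2,30] → █
    (3,7)@(7, 15): e=[-8,14,30] → ·
  covered (4 px):
    · · · · · · · ·
    · · · · · · · ·
    · · · · · · · ·
    · · · · · · · ·
    · · · · · · · ·
    · · · · █ █ · ·
    · · · █ · · · ·
    · · █ · · · · ·

Result: "outside"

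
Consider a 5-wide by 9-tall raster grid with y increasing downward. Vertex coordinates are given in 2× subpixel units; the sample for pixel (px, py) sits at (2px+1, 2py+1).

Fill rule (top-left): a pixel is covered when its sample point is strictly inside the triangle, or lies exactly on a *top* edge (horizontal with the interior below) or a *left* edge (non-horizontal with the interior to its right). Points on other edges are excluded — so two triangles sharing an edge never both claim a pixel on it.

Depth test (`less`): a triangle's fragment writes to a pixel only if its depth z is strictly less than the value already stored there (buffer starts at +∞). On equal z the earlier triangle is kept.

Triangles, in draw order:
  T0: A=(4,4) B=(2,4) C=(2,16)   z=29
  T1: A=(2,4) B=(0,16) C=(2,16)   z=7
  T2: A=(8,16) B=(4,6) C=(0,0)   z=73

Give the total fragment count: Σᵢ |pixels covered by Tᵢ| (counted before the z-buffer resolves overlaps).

T0:
  2·area = 24  (B↔C swapped to make it positive)
  edge (4, 4)→(2, 16): d=(-2,12) right/bottom  bias=-1
  edge (2, 16)→(2, 4): d=(0,-12) top-left  bias=+0
  edge (2, 4)→(4, 4): d=(2,0) top-left  bias=+0
    (1,2)@(3, 5): e=[10,12,2] → #
    (2,2)@(5, 5): e=[-14,36,2] → ·
    (1,3)@(3, 7): e=[6,12,6] → #
    (2,3)@(5, 7): e=[-18,36,6] → ·
    (1,4)@(3, 9): e=[2,12,10] → #
    (2,4)@(5, 9): e=[-22,36,10] → ·
    (1,5)@(3, 11): e=[-2,12,14] → ·
  covered (3 px):
    · · · · ·
    · · · · ·
    · # · · ·
    · # · · ·
    · # · · ·
    · · · · ·
    · · · · ·
    · · · · ·
    · · · · ·
T1:
  2·area = 24  (B↔C swapped to make it positive)
  edge (2, 4)→(2, 16): d=(0,12) right/bottom  bias=-1
  edge (2, 16)→(0, 16): d=(-2,0) right/bottom  bias=-1
  edge (0, 16)→(2, 4): d=(2,-12) top-left  bias=+0
    (0,5)@(1, 11): e=[12,10,2] → #
    (1,5)@(3, 11): e=[-12,10,26] → ·
    (0,6)@(1, 13): e=[12,6,6] → #
    (1,6)@(3, 13): e=[-12,6,30] → ·
    (0,7)@(1, 15): e=[12,2,10] → #
    (1,7)@(3, 15): e=[-12,2,34] → ·
    (0,8)@(1, 17): e=[12,-2,14] → ·
  covered (3 px):
    · · · · ·
    · · · · ·
    · · · · ·
    · · · · ·
    · · · · ·
    # · · · ·
    # · · · ·
    # · · · ·
    · · · · ·
T2:
  2·area = 16  (B↔C swapped to make it positive)
  edge (8, 16)→(0, 0): d=(-8,-16) top-left  bias=+0
  edge (0, 0)→(4, 6): d=(4,6) right/bottom  bias=-1
  edge (4, 6)→(8, 16): d=(4,10) right/bottom  bias=-1
    (1,2)@(3, 5): e=[8,2,6] → #
    (2,2)@(5, 5): e=[40,-10,-14] → ·
    (1,3)@(3, 7): e=[-8,10,14] → ·
    (2,4)@(5, 9): e=[8,6,2] → #
    (3,4)@(7, 9): e=[40,-6,-18] → ·
    (2,5)@(5, 11): e=[-8,14,10] → ·
  covered (2 px):
    · · · · ·
    · · · · ·
    · # · · ·
    · · · · ·
    · · # · ·
    · · · · ·
    · · · · ·
    · · · · ·
    · · · · ·

Answer: 8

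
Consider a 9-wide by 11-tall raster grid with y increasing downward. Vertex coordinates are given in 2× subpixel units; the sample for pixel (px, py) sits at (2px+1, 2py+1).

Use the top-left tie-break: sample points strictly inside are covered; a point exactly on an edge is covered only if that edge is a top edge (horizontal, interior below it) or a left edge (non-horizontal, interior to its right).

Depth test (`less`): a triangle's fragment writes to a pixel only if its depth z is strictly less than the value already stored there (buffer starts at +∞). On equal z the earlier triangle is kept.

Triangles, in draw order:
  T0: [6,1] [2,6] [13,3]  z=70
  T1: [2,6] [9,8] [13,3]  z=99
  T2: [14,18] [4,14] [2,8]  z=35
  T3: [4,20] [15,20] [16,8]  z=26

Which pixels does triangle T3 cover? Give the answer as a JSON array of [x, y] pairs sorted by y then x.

T0:
  2·area = 43  (B↔C swapped to make it positive)
  edge (6, 1)→(13, 3): d=(7,2) right/bottom  bias=-1
  edge (13, 3)→(2, 6): d=(-11,3) right/bottom  bias=-1
  edge (2, 6)→(6, 1): d=(4,-5) top-left  bias=+0
    (2,1)@(5, 3): e=[16,24,3] → #
    (3,1)@(7, 3): e=[12,18,13] → #
    (4,1)@(9, 3): e=[8,12,23] → #
    (5,1)@(11, 3): e=[4,6,33] → #
    (6,1)@(13, 3): e=[0,0,43] → ·  [on edge]
    (1,2)@(3, 5): e=[34,8,1] → #
    (3,2)@(7, 5): e=[26,-4,21] → ·
    (4,2)@(9, 5): e=[22,-10,31] → ·
    (5,2)@(11, 5): e=[18,-16,41] → ·
    (1,3)@(3, 7): e=[48,-14,9] → ·
    (2,3)@(5, 7): e=[44,-20,19] → ·
  covered (6 px):
    · · · · · · · · ·
    · · # # # # · · ·
    · # # · · · · · ·
    · · · · · · · · ·
    · · · · · · · · ·
    · · · · · · · · ·
    · · · · · · · · ·
    · · · · · · · · ·
    · · · · · · · · ·
    · · · · · · · · ·
    · · · · · · · · ·
T1:
  2·area = 43  (B↔C swapped to make it positive)
  edge (2, 6)→(13, 3): d=(11,-3) top-left  bias=+0
  edge (13, 3)→(9, 8): d=(-4,5) right/bottom  bias=-1
  edge (9, 8)→(2, 6): d=(-7,-2) top-left  bias=+0
    (6,1)@(13, 3): e=[0,0,43] → ·  [on edge]
    (3,2)@(7, 5): e=[4,22,17] → #
    (4,2)@(9, 5): e=[10,12,21] → #
    (5,2)@(11, 5): e=[16,2,25] → #
    (6,2)@(13, 5): e=[22,-8,29] → ·
    (3,3)@(7, 7): e=[26,14,3] → #
    (5,3)@(11, 7): e=[38,-6,11] → ·
    (3,4)@(7, 9): e=[48,6,-11] → ·
    (4,4)@(9, 9): e=[54,-4,-7] → ·
    (2,6)@(5, 13): e=[86,0,-43] → ·  [on edge]
  covered (5 px):
    · · · · · · · · ·
    · · · · · · · · ·
    · · · # # # · · ·
    · · · # # · · · ·
    · · · · · · · · ·
    · · · · · · · · ·
    · · · · · · · · ·
    · · · · · · · · ·
    · · · · · · · · ·
    · · · · · · · · ·
    · · · · · · · · ·
T2:
  2·area = 52
  edge (14, 18)→(4, 14): d=(-10,-4) top-left  bias=+0
  edge (4, 14)→(2, 8): d=(-2,-6) top-left  bias=+0
  edge (2, 8)→(14, 18): d=(12,10) right/bottom  bias=-1
    (0,2)@(1, 5): e=[78,0,-26] → ·  [on edge]
    (1,4)@(3, 9): e=[46,4,2] → #
    (2,4)@(5, 9): e=[54,16,-18] → ·
    (1,5)@(3, 11): e=[26,0,26] → #  [on edge]
    (2,5)@(5, 11): e=[34,12,6] → #
    (3,5)@(7, 11): e=[42,24,-14] → ·
    (1,6)@(3, 13): e=[6,-4,50] → ·
    (2,6)@(5, 13): e=[14,8,30] → #
    (3,6)@(7, 13): e=[22,20,10] → #
    (4,6)@(9, 13): e=[30,32,-10] → ·
    (2,7)@(5, 15): e=[-6,4,54] → ·
    (3,7)@(7, 15): e=[2,16,34] → #
    (2,8)@(5, 17): e=[-26,0,78] → ·  [on edge]
  covered (7 px):
    · · · · · · · · ·
    · · · · · · · · ·
    · · · · · · · · ·
    · · · · · · · · ·
    · # · · · · · · ·
    · # # · · · · · ·
    · · # # · · · · ·
    · · · # # · · · ·
    · · · · · · · · ·
    · · · · · · · · ·
    · · · · · · · · ·
T3:
  2·area = 132  (B↔C swapped to make it positive)
  edge (4, 20)→(16, 8): d=(12,-12) top-left  bias=+0
  edge (16, 8)→(15, 20): d=(-1,12) right/bottom  bias=-1
  edge (15, 20)→(4, 20): d=(-11,0) right/bottom  bias=-1
    (8,3)@(17, 7): e=[0,-11,143] → ·  [on edge]
    (7,4)@(15, 9): e=[0,11,121] → #  [on edge]
    (8,4)@(17, 9): e=[24,-13,121] → ·
    (6,5)@(13, 11): e=[0,33,99] → #  [on edge]
    (8,5)@(17, 11): e=[48,-15,99] → ·
    (5,6)@(11, 13): e=[0,55,77] → #  [on edge]
    (8,6)@(17, 13): e=[72,-17,77] → ·
    (4,7)@(9, 15): e=[0,77,55] → #  [on edge]
    (8,7)@(17, 15): e=[96,-19,55] → ·
    (3,8)@(7, 17): e=[0,99,33] → #  [on edge]
    (8,8)@(17, 17): e=[120,-21,33] → ·
    (2,9)@(5, 19): e=[0,121,11] → #  [on edge]
    (1,10)@(3, 21): e=[0,143,-11] → ·  [on edge]
  covered (21 px):
    · · · · · · · · ·
    · · · · · · · · ·
    · · · · · · · · ·
    · · · · · · · · ·
    · · · · · · · # ·
    · · · · · · # # ·
    · · · · · # # # ·
    · · · · # # # # ·
    · · · # # # # # ·
    · · # # # # # # ·
    · · · · · · · · ·

Final: [[7,4],[6,5],[7,5],[5,6],[6,6],[7,6],[4,7],[5,7],[6,7],[7,7],[3,8],[4,8],[5,8],[6,8],[7,8],[2,9],[3,9],[4,9],[5,9],[6,9],[7,9]]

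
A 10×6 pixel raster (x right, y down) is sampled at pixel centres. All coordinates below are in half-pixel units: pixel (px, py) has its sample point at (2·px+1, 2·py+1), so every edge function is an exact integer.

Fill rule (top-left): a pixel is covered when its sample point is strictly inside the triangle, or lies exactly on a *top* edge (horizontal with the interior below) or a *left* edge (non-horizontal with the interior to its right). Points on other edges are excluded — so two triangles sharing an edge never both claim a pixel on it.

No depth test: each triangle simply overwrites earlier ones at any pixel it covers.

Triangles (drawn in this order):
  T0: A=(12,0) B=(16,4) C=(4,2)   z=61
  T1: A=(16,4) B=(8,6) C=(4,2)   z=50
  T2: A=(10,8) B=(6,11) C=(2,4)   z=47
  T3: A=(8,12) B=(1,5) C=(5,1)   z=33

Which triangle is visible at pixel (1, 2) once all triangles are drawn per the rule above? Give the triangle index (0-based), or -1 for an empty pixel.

T0:
  2·area = 40
  edge (12, 0)→(16, 4): d=(4,4) right/bottom  bias=-1
  edge (16, 4)→(4, 2): d=(-12,-2) top-left  bias=+0
  edge (4, 2)→(12, 0): d=(8,-2) top-left  bias=+0
    (4,0)@(9, 1): e=[16,22,2] → X
    (5,0)@(11, 1): e=[8,26,6] → X
    (6,0)@(13, 1): e=[0,30,10] → .  [on edge]
    (4,1)@(9, 3): e=[24,-2,18] → .
    (5,1)@(11, 3): e=[16,2,22] → X
    (6,1)@(13, 3): e=[8,6,26] → X
    (7,1)@(15, 3): e=[0,10,30] → .  [on edge]
    (5,2)@(11, 5): e=[24,-22,38] → .
    (6,2)@(13, 5): e=[16,-18,42] → .
    (8,2)@(17, 5): e=[0,-10,50] → .  [on edge]
    (9,3)@(19, 7): e=[0,-30,70] → .  [on edge]
  covered (4 px):
    . . . . X X . . . .
    . . . . . X X . . .
    . . . . . . . . . .
    . . . . . . . . . .
    . . . . . . . . . .
    . . . . . . . . . .
T1:
  2·area = 40
  edge (16, 4)→(8, 6): d=(-8,2) right/bottom  bias=-1
  edge (8, 6)→(4, 2): d=(-4,-4) top-left  bias=+0
  edge (4, 2)→(16, 4): d=(12,2) right/bottom  bias=-1
    (1,0)@(3, 1): e=[50,0,-10] → .  [on edge]
    (2,1)@(5, 3): e=[30,0,10] → X  [on edge]
    (3,1)@(7, 3): e=[26,8,6] → X
    (4,1)@(9, 3): e=[22,16,2] → X
    (5,1)@(11, 3): e=[18,24,-2] → .
    (2,2)@(5, 5): e=[14,-8,34] → .
    (3,2)@(7, 5): e=[10,0,30] → X  [on edge]
    (5,2)@(11, 5): e=[2,16,22] → X
    (6,2)@(13, 5): e=[-2,24,18] → .
    (3,3)@(7, 7): e=[-6,-8,54] → .
    (4,3)@(9, 7): e=[-10,0,50] → .  [on edge]
    (5,3)@(11, 7): e=[-14,8,46] → .
    (5,4)@(11, 9): e=[-30,0,70] → .  [on edge]
    (6,5)@(13, 11): e=[-50,0,90] → .  [on edge]
  covered (6 px):
    . . . . . . . . . .
    . . X X X . . . . .
    . . . X X X . . . .
    . . . . . . . . . .
    . . . . . . . . . .
    . . . . . . . . . .
T2:
  2·area = 40
  edge (10, 8)→(6, 11): d=(-4,3) right/bottom  bias=-1
  edge (6, 11)→(2, 4): d=(-4,-7) top-left  bias=+0
  edge (2, 4)→(10, 8): d=(8,4) right/bottom  bias=-1
    (1,2)@(3, 5): e=[33,3,4] → X
    (2,2)@(5, 5): e=[27,17,-4] → .
    (1,3)@(3, 7): e=[25,-5,20] → .
    (2,3)@(5, 7): e=[19,9,12] → X
    (3,3)@(7, 7): e=[13,23,4] → X
    (4,3)@(9, 7): e=[7,37,-4] → .
    (2,4)@(5, 9): e=[11,1,28] → X
    (4,4)@(9, 9): e=[-1,29,12] → .
    (2,5)@(5, 11): e=[3,-7,44] → .
    (3,5)@(7, 11): e=[-3,7,36] → .
  covered (5 px):
    . . . . . . . . . .
    . . . . . . . . . .
    . X . . . . . . . .
    . . X X . . . . . .
    . . X X . . . . . .
    . . . . . . . . . .
T3:
  2·area = 56
  edge (8, 12)→(1, 5): d=(-7,-7) top-left  bias=+0
  edge (1, 5)→(5, 1): d=(4,-4) top-left  bias=+0
  edge (5, 1)→(8, 12): d=(3,11) right/bottom  bias=-1
    (2,0)@(5, 1): e=[56,0,0] → .  [on edge]
    (1,1)@(3, 3): e=[28,0,28] → X  [on edge]
    (2,1)@(5, 3): e=[42,8,6] → X
    (3,1)@(7, 3): e=[56,16,-16] → .
    (0,2)@(1, 5): e=[0,0,56] → X  [on edge]
    (3,2)@(7, 5): e=[42,24,-10] → .
    (0,3)@(1, 7): e=[-14,8,62] → .
    (1,3)@(3, 7): e=[0,16,40] → X  [on edge]
    (3,3)@(7, 7): e=[28,32,-4] → .
    (1,4)@(3, 9): e=[-14,24,46] → .
    (2,4)@(5, 9): e=[0,32,24] → X  [on edge]
    (3,4)@(7, 9): e=[14,40,2] → X
    (3,5)@(7, 11): e=[0,48,8] → X  [on edge]
  covered (10 px):
    . . . . . . . . . .
    . X X . . . . . . .
    X X X . . . . . . .
    . X X . . . . . . .
    . . X X . . . . . .
    . . . X . . . . . .

Z-buffer (winner per pixel, '.' = empty):
  . . . . 0 0 . . . .
  . 3 3 1 1 0 0 . . .
  3 3 3 1 1 1 . . . .
  . 3 3 2 . . . . . .
  . . 3 3 . . . . . .
  . . . 3 . . . . . .

Answer: 3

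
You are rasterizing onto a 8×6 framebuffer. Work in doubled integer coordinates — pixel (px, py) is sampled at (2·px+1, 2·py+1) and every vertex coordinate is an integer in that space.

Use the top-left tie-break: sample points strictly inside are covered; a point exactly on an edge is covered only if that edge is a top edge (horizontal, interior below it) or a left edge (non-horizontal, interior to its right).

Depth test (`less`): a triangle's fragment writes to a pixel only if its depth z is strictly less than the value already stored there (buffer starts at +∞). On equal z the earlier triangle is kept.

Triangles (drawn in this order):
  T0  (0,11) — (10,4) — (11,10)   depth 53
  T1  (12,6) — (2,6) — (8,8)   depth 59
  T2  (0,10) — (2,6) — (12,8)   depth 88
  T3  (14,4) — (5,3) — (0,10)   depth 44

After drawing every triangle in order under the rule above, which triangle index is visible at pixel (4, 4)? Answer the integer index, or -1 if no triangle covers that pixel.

T0:
  2·area = 67
  edge (0, 11)→(10, 4): d=(10,-7) top-left  bias=+0
  edge (10, 4)→(11, 10): d=(1,6) right/bottom  bias=-1
  edge (11, 10)→(0, 11): d=(-11,1) right/bottom  bias=-1
    (4,2)@(9, 5): e=[3,7,57] → █
    (5,2)@(11, 5): e=[17,-5,55] → ·
    (3,3)@(7, 7): e=[9,21,37] → █
    (5,3)@(11, 7): e=[37,-3,33] → ·
    (1,4)@(3, 9): e=[1,47,19] → █
    (2,4)@(5, 9): e=[15,35,17] → █
    (5,4)@(11, 9): e=[57,-1,11] → ·
    (1,5)@(3, 11): e=[21,49,-3] → ·
    (2,5)@(5, 11): e=[35,37,-5] → ·
    (3,5)@(7, 11): e=[49,25,-7] → ·
    (4,5)@(9, 11): e=[63,13,-9] → ·
  covered (7 px):
    · · · · · · · ·
    · · · · · · · ·
    · · · · █ · · ·
    · · · █ █ · · ·
    · █ █ █ █ · · ·
    · · · · · · · ·
T1:
  2·area = 20  (B↔C swapped to make it positive)
  edge (12, 6)→(8, 8): d=(-4,2) right/bottom  bias=-1
  edge (8, 8)→(2, 6): d=(-6,-2) top-left  bias=+0
  edge (2, 6)→(12, 6): d=(10,0) top-left  bias=+0
    (2,3)@(5, 7): e=[10,0,10] → █  [on edge]
    (3,3)@(7, 7): e=[6,4,10] → █
    (4,3)@(9, 7): e=[2,8,10] → █
    (5,3)@(11, 7): e=[-2,12,10] → ·
    (2,4)@(5, 9): e=[2,-12,30] → ·
    (3,4)@(7, 9): e=[-2,-8,30] → ·
    (4,4)@(9, 9): e=[-6,-4,30] → ·
    (5,4)@(11, 9): e=[-10,0,30] → ·  [on edge]
  covered (3 px):
    · · · · · · · ·
    · · · · · · · ·
    · · · · · · · ·
    · · █ █ █ · · ·
    · · · · · · · ·
    · · · · · · · ·
T2:
  2·area = 44
  edge (0, 10)→(2, 6): d=(2,-4) top-left  bias=+0
  edge (2, 6)→(12, 8): d=(10,2) right/bottom  bias=-1
  edge (12, 8)→(0, 10): d=(-12,2) right/bottom  bias=-1
    (1,3)@(3, 7): e=[6,8,30] → █
    (2,3)@(5, 7): e=[14,4,26] → █
    (3,3)@(7, 7): e=[22,0,22] → ·  [on edge]
    (0,4)@(1, 9): e=[2,32,10] → █
    (3,4)@(7, 9): e=[26,20,-2] → ·
    (0,5)@(1, 11): e=[6,52,-14] → ·
    (1,5)@(3, 11): e=[14,48,-18] → ·
    (2,5)@(5, 11): e=[22,44,-22] → ·
  covered (5 px):
    · · · · · · · ·
    · · · · · · · ·
    · · · · · · · ·
    · █ █ · · · · ·
    █ █ █ · · · · ·
    · · · · · · · ·
T3:
  2·area = 68  (B↔C swapped to make it positive)
  edge (14, 4)→(0, 10): d=(-14,6) right/bottom  bias=-1
  edge (0, 10)→(5, 3): d=(5,-7) top-left  bias=+0
  edge (5, 3)→(14, 4): d=(9,1) right/bottom  bias=-1
    (2,1)@(5, 3): e=[68,0,0] → ·  [on edge]
    (2,2)@(5, 5): e=[40,10,18] → █
    (3,2)@(7, 5): e=[28,24,16] → █
    (4,2)@(9, 5): e=[16,38,14] → █
    (5,2)@(11, 5): e=[4,52,12] → █
    (6,2)@(13, 5): e=[-8,66,10] → ·
    (1,3)@(3, 7): e=[24,6,38] → █
    (3,3)@(7, 7): e=[0,34,34] → ·  [on edge]
    (4,3)@(9, 7): e=[-12,48,32] → ·
    (5,3)@(11, 7): e=[-24,62,30] → ·
    (0,4)@(1, 9): e=[8,2,58] → █
    (1,4)@(3, 9): e=[-4,16,56] → ·
  covered (7 px):
    · · · · · · · ·
    · · · · · · · ·
    · · █ █ █ █ · ·
    · █ █ · · · · ·
    █ · · · · · · ·
    · · · · · · · ·

Z-buffer (winner per pixel, '.' = empty):
  . . . . . . . .
  . . . . . . . .
  . . 3 3 3 3 . .
  . 3 3 0 0 . . .
  3 0 0 0 0 . . .
  . . . . . . . .

Answer: 0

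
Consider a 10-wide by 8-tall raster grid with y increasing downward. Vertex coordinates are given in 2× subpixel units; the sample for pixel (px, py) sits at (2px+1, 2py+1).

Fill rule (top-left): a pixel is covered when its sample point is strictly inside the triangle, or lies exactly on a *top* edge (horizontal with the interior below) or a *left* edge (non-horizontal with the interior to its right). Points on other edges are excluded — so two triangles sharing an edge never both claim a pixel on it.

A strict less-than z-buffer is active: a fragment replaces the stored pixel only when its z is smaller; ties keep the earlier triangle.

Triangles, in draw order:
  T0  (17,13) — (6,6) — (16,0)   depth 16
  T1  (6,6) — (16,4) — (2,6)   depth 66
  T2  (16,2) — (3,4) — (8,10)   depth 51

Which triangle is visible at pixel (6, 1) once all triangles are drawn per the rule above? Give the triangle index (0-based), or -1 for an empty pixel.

T0:
  2·area = 136
  edge (17, 13)→(6, 6): d=(-11,-7) top-left  bias=+0
  edge (6, 6)→(16, 0): d=(10,-6) top-left  bias=+0
  edge (16, 0)→(17, 13): d=(1,13) right/bottom  bias=-1
    (7,0)@(15, 1): e=[118,4,14] → █
    (8,0)@(17, 1): e=[132,16,-12] → ·
    (5,1)@(11, 3): e=[68,0,68] → █  [on edge]
    (6,1)@(13, 3): e=[82,12,42] → █
    (8,1)@(17, 3): e=[110,36,-10] → ·
    (4,2)@(9, 5): e=[32,8,96] → █
    (8,2)@(17, 5): e=[88,56,-8] → ·
    (4,3)@(9, 7): e=[10,28,98] → █
    (8,3)@(17, 7): e=[66,76,-6] → ·
    (0,4)@(1, 9): e=[-68,0,204] → ·  [on edge]
    (4,4)@(9, 9): e=[-12,48,100] → ·
    (5,4)@(11, 9): e=[2,60,74] → █
    (8,6)@(17, 13): e=[0,136,0] → ·  [on edge]
  covered (16 px):
    · · · · · · · █ · ·
    · · · · · █ █ █ · ·
    · · · · █ █ █ █ · ·
    · · · · █ █ █ █ · ·
    · · · · · █ █ █ · ·
    · · · · · · · █ · ·
    · · · · · · · · · ·
    · · · · · · · · · ·
T1:
  2·area = 8  (B↔C swapped to make it positive)
  edge (6, 6)→(2, 6): d=(-4,0) right/bottom  bias=-1
  edge (2, 6)→(16, 4): d=(14,-2) top-left  bias=+0
  edge (16, 4)→(6, 6): d=(-10,2) right/bottom  bias=-1
    (4,2)@(9, 5): e=[4,0,4] → █  [on edge]
    (5,2)@(11, 5): e=[4,4,0] → ·  [on edge]
    (0,3)@(1, 7): e=[-4,12,0] → ·  [on edge]
    (4,3)@(9, 7): e=[-4,28,-16] → ·
  covered (1 px):
    · · · · · · · · · ·
    · · · · · · · · · ·
    · · · · █ · · · · ·
    · · · · · · · · · ·
    · · · · · · · · · ·
    · · · · · · · · · ·
    · · · · · · · · · ·
    · · · · · · · · · ·
T2:
  2·area = 88  (B↔C swapped to make it positive)
  edge (16, 2)→(8, 10): d=(-8,8) right/bottom  bias=-1
  edge (8, 10)→(3, 4): d=(-5,-6) top-left  bias=+0
  edge (3, 4)→(16, 2): d=(13,-2) top-left  bias=+0
    (8,0)@(17, 1): e=[0,99,-11] → ·  [on edge]
    (5,1)@(11, 3): e=[32,53,3] → █
    (6,1)@(13, 3): e=[16,65,7] → █
    (7,1)@(15, 3): e=[0,77,11] → ·  [on edge]
    (2,2)@(5, 5): e=[64,7,17] → █
    (3,2)@(7, 5): e=[48,19,21] → █
    (4,2)@(9, 5): e=[32,31,25] → █
    (6,2)@(13, 5): e=[0,55,33] → ·  [on edge]
    (2,3)@(5, 7): e=[48,-3,43] → ·
    (3,3)@(7, 7): e=[32,9,47] → █
    (5,3)@(11, 7): e=[0,33,55] → ·  [on edge]
    (3,4)@(7, 9): e=[16,-1,73] → ·
    (4,4)@(9, 9): e=[0,11,77] → ·  [on edge]
    (3,5)@(7, 11): e=[0,-11,99] → ·  [on edge]
    (2,6)@(5, 13): e=[0,-33,121] → ·  [on edge]
    (1,7)@(3, 15): e=[0,-55,143] → ·  [on edge]
  covered (8 px):
    · · · · · · · · · ·
    · · · · · █ █ · · ·
    · · █ █ █ █ · · · ·
    · · · █ █ · · · · ·
    · · · · · · · · · ·
    · · · · · · · · · ·
    · · · · · · · · · ·
    · · · · · · · · · ·

Z-buffer (winner per pixel, '.' = empty):
  . . . . . . . 0 . .
  . . . . . 0 0 0 . .
  . . 2 2 0 0 0 0 . .
  . . . 2 0 0 0 0 . .
  . . . . . 0 0 0 . .
  . . . . . . . 0 . .
  . . . . . . . . . .
  . . . . . . . . . .

Result: 0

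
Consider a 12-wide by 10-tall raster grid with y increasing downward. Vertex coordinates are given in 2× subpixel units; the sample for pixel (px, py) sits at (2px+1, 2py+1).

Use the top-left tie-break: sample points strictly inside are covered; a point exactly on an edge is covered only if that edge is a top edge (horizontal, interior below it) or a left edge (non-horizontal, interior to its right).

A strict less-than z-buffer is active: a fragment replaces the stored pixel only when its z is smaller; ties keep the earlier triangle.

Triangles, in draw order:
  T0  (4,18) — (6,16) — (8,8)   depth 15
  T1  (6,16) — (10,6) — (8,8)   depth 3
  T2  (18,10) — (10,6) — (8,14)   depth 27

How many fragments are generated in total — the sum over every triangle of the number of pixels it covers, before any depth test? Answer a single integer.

T0:
  2·area = 12  (B↔C swapped to make it positive)
  edge (4, 18)→(8, 8): d=(4,-10) top-left  bias=+0
  edge (8, 8)→(6, 16): d=(-2,8) right/bottom  bias=-1
  edge (6, 16)→(4, 18): d=(-2,2) right/bottom  bias=-1
    (10,0)@(21, 1): e=[102,-90,0] → ·  [on edge]
    (9,1)@(19, 3): e=[90,-78,0] → ·  [on edge]
    (8,2)@(17, 5): e=[78,-66,0] → ·  [on edge]
    (7,3)@(15, 7): e=[66,-54,0] → ·  [on edge]
    (6,4)@(13, 9): e=[54,-42,0] → ·  [on edge]
    (3,5)@(7, 11): e=[2,2,8] → █
    (4,5)@(9, 11): e=[22,-14,4] → ·
    (5,5)@(11, 11): e=[42,-30,0] → ·  [on edge]
    (3,6)@(7, 13): e=[10,-2,4] → ·
    (4,6)@(9, 13): e=[30,-18,0] → ·  [on edge]
    (3,7)@(7, 15): e=[18,-6,0] → ·  [on edge]
    (2,8)@(5, 17): e=[6,6,0] → ·  [on edge]
    (1,9)@(3, 19): e=[-6,18,0] → ·  [on edge]
  covered (1 px):
    · · · · · · · · · · · ·
    · · · · · · · · · · · ·
    · · · · · · · · · · · ·
    · · · · · · · · · · · ·
    · · · · · · · · · · · ·
    · · · █ · · · · · · · ·
    · · · · · · · · · · · ·
    · · · · · · · · · · · ·
    · · · · · · · · · · · ·
    · · · · · · · · · · · ·
T1:
  2·area = 12  (B↔C swapped to make it positive)
  edge (6, 16)→(8, 8): d=(2,-8) top-left  bias=+0
  edge (8, 8)→(10, 6): d=(2,-2) top-left  bias=+0
  edge (10, 6)→(6, 16): d=(-4,10) right/bottom  bias=-1
    (7,0)@(15, 1): e=[42,0,-30] → ·  [on edge]
    (6,1)@(13, 3): e=[30,0,-18] → ·  [on edge]
    (5,2)@(11, 5): e=[18,0,-6] → ·  [on edge]
    (4,3)@(9, 7): e=[6,0,6] → █  [on edge]
    (5,3)@(11, 7): e=[22,4,-14] → ·
    (3,4)@(7, 9): e=[-6,0,18] → ·  [on edge]
    (4,4)@(9, 9): e=[10,4,-2] → ·
    (2,5)@(5, 11): e=[-18,0,30] → ·  [on edge]
    (1,6)@(3, 13): e=[-30,0,42] → ·  [on edge]
    (3,6)@(7, 13): e=[2,8,2] → █
    (4,6)@(9, 13): e=[18,12,-18] → ·
    (0,7)@(1, 15): e=[-42,0,54] → ·  [on edge]
  covered (2 px):
    · · · · · · · · · · · ·
    · · · · · · · · · · · ·
    · · · · · · · · · · · ·
    · · · · █ · · · · · · ·
    · · · · · · · · · · · ·
    · · · · · · · · · · · ·
    · · · █ · · · · · · · ·
    · · · · · · · · · · · ·
    · · · · · · · · · · · ·
    · · · · · · · · · · · ·
T2:
  2·area = 72  (B↔C swapped to make it positive)
  edge (18, 10)→(8, 14): d=(-10,4) right/bottom  bias=-1
  edge (8, 14)→(10, 6): d=(2,-8) top-left  bias=+0
  edge (10, 6)→(18, 10): d=(8,4) right/bottom  bias=-1
    (5,3)@(11, 7): e=[58,10,4] → █
    (6,3)@(13, 7): e=[50,26,-4] → ·
    (5,4)@(11, 9): e=[38,14,20] → █
    (6,4)@(13, 9): e=[30,30,12] → █
    (7,4)@(15, 9): e=[22,46,4] → █
    (8,4)@(17, 9): e=[14,62,-4] → ·
    (4,5)@(9, 11): e=[26,2,44] → █
    (8,5)@(17, 11): e=[-6,66,12] → ·
    (4,6)@(9, 13): e=[6,6,60] → █
    (5,6)@(11, 13): e=[-2,22,52] → ·
    (6,6)@(13, 13): e=[-10,38,44] → ·
    (7,6)@(15, 13): e=[-18,54,36] → ·
  covered (9 px):
    · · · · · · · · · · · ·
    · · · · · · · · · · · ·
    · · · · · · · · · · · ·
    · · · · · █ · · · · · ·
    · · · · · █ █ █ · · · ·
    · · · · █ █ █ █ · · · ·
    · · · · █ · · · · · · ·
    · · · · · · · · · · · ·
    · · · · · · · · · · · ·
    · · · · · · · · · · · ·

Final: 12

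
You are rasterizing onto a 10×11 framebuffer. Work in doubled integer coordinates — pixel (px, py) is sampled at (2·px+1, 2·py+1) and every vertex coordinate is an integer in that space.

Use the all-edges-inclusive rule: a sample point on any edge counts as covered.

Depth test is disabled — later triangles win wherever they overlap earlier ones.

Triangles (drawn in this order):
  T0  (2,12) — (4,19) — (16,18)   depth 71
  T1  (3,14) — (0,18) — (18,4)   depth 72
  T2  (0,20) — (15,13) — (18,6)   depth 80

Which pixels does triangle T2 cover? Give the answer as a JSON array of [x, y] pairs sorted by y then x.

T0:
  2·area = 86  (B↔C swapped to make it positive)
  edge (2, 12)→(16, 18): d=(14,6) inclusive
  edge (16, 18)→(4, 19): d=(-12,1) inclusive
  edge (4, 19)→(2, 12): d=(-2,-7) inclusive
    (1,6)@(3, 13): e=[8,73,5] → X
    (2,6)@(5, 13): e=[-4,71,19] → .
    (1,7)@(3, 15): e=[36,49,1] → X
    (2,7)@(5, 15): e=[24,47,15] → X
    (3,7)@(7, 15): e=[12,45,29] → X
    (4,7)@(9, 15): e=[0,43,43] → X  [on edge]
    (5,7)@(11, 15): e=[-12,41,57] → .
    (1,8)@(3, 17): e=[64,25,-3] → .
    (2,8)@(5, 17): e=[52,23,11] → X
    (5,8)@(11, 17): e=[16,17,53] → X
    (6,8)@(13, 17): e=[4,15,67] → X
    (7,8)@(15, 17): e=[-8,13,81] → .
  covered (10 px):
    . . . . . . . . . .
    . . . . . . . . . .
    . . . . . . . . . .
    . . . . . . . . . .
    . . . . . . . . . .
    . . . . . . . . . .
    . X . . . . . . . .
    . X X X X . . . . .
    . . X X X X X . . .
    . . . . . . . . . .
    . . . . . . . . . .
T1:
  2·area = 30  (B↔C swapped to make it positive)
  edge (3, 14)→(18, 4): d=(15,-10) inclusive
  edge (18, 4)→(0, 18): d=(-18,14) inclusive
  edge (0, 18)→(3, 14): d=(3,-4) inclusive
    (5,4)@(11, 9): e=[5,8,17] → X
    (6,4)@(13, 9): e=[25,-20,25] → .
    (4,5)@(9, 11): e=[15,0,15] → X  [on edge]
    (5,5)@(11, 11): e=[35,-28,23] → .
    (2,6)@(5, 13): e=[5,20,5] → X
    (3,6)@(7, 13): e=[25,-8,13] → .
    (4,6)@(9, 13): e=[45,-36,21] → .
    (1,7)@(3, 15): e=[15,12,3] → X
    (2,7)@(5, 15): e=[35,-16,11] → .
    (0,8)@(1, 17): e=[25,4,1] → X
    (1,8)@(3, 17): e=[45,-24,9] → .
    (0,9)@(1, 19): e=[55,-32,7] → .
  covered (5 px):
    . . . . . . . . . .
    . . . . . . . . . .
    . . . . . . . . . .
    . . . . . . . . . .
    . . . . . X . . . .
    . . . . X . . . . .
    . . X . . . . . . .
    . X . . . . . . . .
    X . . . . . . . . .
    . . . . . . . . . .
    . . . . . . . . . .
T2:
  2·area = 84  (B↔C swapped to make it positive)
  edge (0, 20)→(18, 6): d=(18,-14) inclusive
  edge (18, 6)→(15, 13): d=(-3,7) inclusive
  edge (15, 13)→(0, 20): d=(-15,7) inclusive
    (8,3)@(17, 7): e=[4,4,76] → X
    (9,3)@(19, 7): e=[32,-10,62] → .
    (7,4)@(15, 9): e=[12,12,60] → X
    (8,4)@(17, 9): e=[40,-2,46] → .
    (6,5)@(13, 11): e=[20,20,44] → X
    (8,5)@(17, 11): e=[76,-8,16] → .
    (4,6)@(9, 13): e=[0,42,42] → X  [on edge]
    (5,6)@(11, 13): e=[28,28,28] → X
    (7,6)@(15, 13): e=[84,0,0] → X  [on edge]
    (8,6)@(17, 13): e=[112,-14,-14] → .
    (3,7)@(7, 15): e=[8,50,26] → X
    (5,7)@(11, 15): e=[64,22,-2] → .
  covered (11 px):
    . . . . . . . . . .
    . . . . . . . . . .
    . . . . . . . . . .
    . . . . . . . . X .
    . . . . . . . X . .
    . . . . . . X X . .
    . . . . X X X X . .
    . . . X X . . . . .
    . . X . . . . . . .
    . . . . . . . . . .
    . . . . . . . . . .

Final: [[8,3],[7,4],[6,5],[7,5],[4,6],[5,6],[6,6],[7,6],[3,7],[4,7],[2,8]]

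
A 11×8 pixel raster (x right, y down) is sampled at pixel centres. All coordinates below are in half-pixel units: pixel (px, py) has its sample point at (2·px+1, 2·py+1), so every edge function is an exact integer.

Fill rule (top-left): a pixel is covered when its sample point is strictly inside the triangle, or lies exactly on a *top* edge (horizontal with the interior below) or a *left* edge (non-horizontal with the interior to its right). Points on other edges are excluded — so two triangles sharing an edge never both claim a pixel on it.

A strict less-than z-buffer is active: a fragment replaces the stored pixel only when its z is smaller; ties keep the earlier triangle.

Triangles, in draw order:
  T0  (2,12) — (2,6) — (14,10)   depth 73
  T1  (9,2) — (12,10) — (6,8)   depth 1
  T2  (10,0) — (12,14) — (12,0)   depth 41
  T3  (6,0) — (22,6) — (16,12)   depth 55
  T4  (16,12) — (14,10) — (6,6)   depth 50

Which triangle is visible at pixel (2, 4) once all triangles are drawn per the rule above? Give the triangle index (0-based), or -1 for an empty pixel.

T0:
  2·area = 72
  edge (2, 12)→(2, 6): d=(0,-6) top-left  bias=+0
  edge (2, 6)→(14, 10): d=(12,4) right/bottom  bias=-1
  edge (14, 10)→(2, 12): d=(-12,2) right/bottom  bias=-1
    (1,3)@(3, 7): e=[6,8,58] → █
    (2,3)@(5, 7): e=[18,0,54] → ·  [on edge]
    (1,4)@(3, 9): e=[6,32,34] → █
    (2,4)@(5, 9): e=[18,24,30] → █
    (3,4)@(7, 9): e=[30,16,26] → █
    (4,4)@(9, 9): e=[42,8,22] → █
    (5,4)@(11, 9): e=[54,0,18] → ·  [on edge]
    (1,5)@(3, 11): e=[6,56,10] → █
    (4,5)@(9, 11): e=[42,32,-2] → ·
    (8,5)@(17, 11): e=[90,0,-18] → ·  [on edge]
    (1,6)@(3, 13): e=[6,80,-14] → ·
    (2,6)@(5, 13): e=[18,72,-18] → ·
  covered (8 px):
    · · · · · · · · · · ·
    · · · · · · · · · · ·
    · · · · · · · · · · ·
    · █ · · · · · · · · ·
    · █ █ █ █ · · · · · ·
    · █ █ █ · · · · · · ·
    · · · · · · · · · · ·
    · · · · · · · · · · ·
T1:
  2·area = 42
  edge (9, 2)→(12, 10): d=(3,8) right/bottom  bias=-1
  edge (12, 10)→(6, 8): d=(-6,-2) top-left  bias=+0
  edge (6, 8)→(9, 2): d=(3,-6) top-left  bias=+0
    (4,1)@(9, 3): e=[3,36,3] → █
    (5,1)@(11, 3): e=[-13,40,15] → ·
    (4,2)@(9, 5): e=[9,24,9] → █
    (5,2)@(11, 5): e=[-7,28,21] → ·
    (1,3)@(3, 7): e=[63,0,-21] → ·  [on edge]
    (3,3)@(7, 7): e=[31,8,3] → █
    (5,3)@(11, 7): e=[-1,16,27] → ·
    (3,4)@(7, 9): e=[37,-4,9] → ·
    (4,4)@(9, 9): e=[21,0,21] → █  [on edge]
    (5,4)@(11, 9): e=[5,4,33] → █
    (6,4)@(13, 9): e=[-11,8,45] → ·
    (4,5)@(9, 11): e=[27,-12,27] → ·
    (7,5)@(15, 11): e=[-21,0,63] → ·  [on edge]
    (10,6)@(21, 13): e=[-63,0,105] → ·  [on edge]
  covered (6 px):
    · · · · · · · · · · ·
    · · · · █ · · · · · ·
    · · · · █ · · · · · ·
    · · · █ █ · · · · · ·
    · · · · █ █ · · · · ·
    · · · · · · · · · · ·
    · · · · · · · · · · ·
    · · · · · · · · · · ·
T2:
  2·area = 28  (B↔C swapped to make it positive)
  edge (10, 0)→(12, 0): d=(2,0) top-left  bias=+0
  edge (12, 0)→(12, 14): d=(0,14) right/bottom  bias=-1
  edge (12, 14)→(10, 0): d=(-2,-14) top-left  bias=+0
    (5,0)@(11, 1): e=[2,14,12] → █
    (6,0)@(13, 1): e=[2,-14,40] → ·
    (5,1)@(11, 3): e=[6,14,8] → █
    (6,1)@(13, 3): e=[6,-14,36] → ·
    (5,2)@(11, 5): e=[10,14,4] → █
    (6,2)@(13, 5): e=[10,-14,32] → ·
    (5,3)@(11, 7): e=[14,14,0] → █  [on edge]
    (6,3)@(13, 7): e=[14,-14,28] → ·
    (5,4)@(11, 9): e=[18,14,-4] → ·
  covered (4 px):
    · · · · · █ · · · · ·
    · · · · · █ · · · · ·
    · · · · · █ · · · · ·
    · · · · · █ · · · · ·
    · · · · · · · · · · ·
    · · · · · · · · · · ·
    · · · · · · · · · · ·
    · · · · · · · · · · ·
T3:
  2·area = 132
  edge (6, 0)→(22, 6): d=(16,6) right/bottom  bias=-1
  edge (22, 6)→(16, 12): d=(-6,6) right/bottom  bias=-1
  edge (16, 12)→(6, 0): d=(-10,-12) top-left  bias=+0
    (3,0)@(7, 1): e=[10,120,2] → █
    (4,0)@(9, 1): e=[-2,108,26] → ·
    (3,1)@(7, 3): e=[42,108,-18] → ·
    (4,1)@(9, 3): e=[30,96,6] → █
    (5,1)@(11, 3): e=[18,84,30] → █
    (6,1)@(13, 3): e=[6,72,54] → █
    (7,1)@(15, 3): e=[-6,60,78] → ·
    (4,2)@(9, 5): e=[62,84,-14] → ·
    (5,2)@(11, 5): e=[50,72,10] → █
    (7,2)@(15, 5): e=[26,48,58] → █
    (8,2)@(17, 5): e=[14,36,82] → █
    (9,2)@(19, 5): e=[2,24,106] → █
    (10,3)@(21, 7): e=[22,0,110] → ·  [on edge]
    (9,4)@(19, 9): e=[66,0,66] → ·  [on edge]
    (8,5)@(17, 11): e=[110,0,22] → ·  [on edge]
    (7,6)@(15, 13): e=[154,0,-22] → ·  [on edge]
    (6,7)@(13, 15): e=[198,0,-66] → ·  [on edge]
  covered (15 px):
    · · · █ · · · · · · ·
    · · · · █ █ █ · · · ·
    · · · · · █ █ █ █ █ ·
    · · · · · · █ █ █ █ ·
    · · · · · · · █ █ · ·
    · · · · · · · · · · ·
    · · · · · · · · · · ·
    · · · · · · · · · · ·
T4:
  2·area = 8  (B↔C swapped to make it positive)
  edge (16, 12)→(6, 6): d=(-10,-6) top-left  bias=+0
  edge (6, 6)→(14, 10): d=(8,4) right/bottom  bias=-1
  edge (14, 10)→(16, 12): d=(2,2) right/bottom  bias=-1
    (2,0)@(5, 1): e=[44,-36,0] → ·  [on edge]
    (0,1)@(1, 3): e=[0,-4,12] → ·  [on edge]
    (3,1)@(7, 3): e=[36,-28,0] → ·  [on edge]
    (4,2)@(9, 5): e=[28,-20,0] → ·  [on edge]
    (5,3)@(11, 7): e=[20,-12,0] → ·  [on edge]
    (5,4)@(11, 9): e=[0,4,4] → █  [on edge]
    (6,4)@(13, 9): e=[12,-4,0] → ·  [on edge]
    (5,5)@(11, 11): e=[-20,20,8] → ·
    (7,5)@(15, 11): e=[4,4,0] → ·  [on edge]
    (8,6)@(17, 13): e=[-4,12,0] → ·  [on edge]
    (9,7)@(19, 15): e=[-12,20,0] → ·  [on edge]
    (10,7)@(21, 15): e=[0,12,-4] → ·  [on edge]
  covered (1 px):
    · · · · · · · · · · ·
    · · · · · · · · · · ·
    · · · · · · · · · · ·
    · · · · · · · · · · ·
    · · · · · █ · · · · ·
    · · · · · · · · · · ·
    · · · · · · · · · · ·
    · · · · · · · · · · ·

Z-buffer (winner per pixel, '.' = empty):
  . . . 3 . 2 . . . . .
  . . . . 1 2 3 . . . .
  . . . . 1 2 3 3 3 3 .
  . 0 . 1 1 2 3 3 3 3 .
  . 0 0 0 1 1 . 3 3 . .
  . 0 0 0 . . . . . . .
  . . . . . . . . . . .
  . . . . . . . . . . .

Final: 0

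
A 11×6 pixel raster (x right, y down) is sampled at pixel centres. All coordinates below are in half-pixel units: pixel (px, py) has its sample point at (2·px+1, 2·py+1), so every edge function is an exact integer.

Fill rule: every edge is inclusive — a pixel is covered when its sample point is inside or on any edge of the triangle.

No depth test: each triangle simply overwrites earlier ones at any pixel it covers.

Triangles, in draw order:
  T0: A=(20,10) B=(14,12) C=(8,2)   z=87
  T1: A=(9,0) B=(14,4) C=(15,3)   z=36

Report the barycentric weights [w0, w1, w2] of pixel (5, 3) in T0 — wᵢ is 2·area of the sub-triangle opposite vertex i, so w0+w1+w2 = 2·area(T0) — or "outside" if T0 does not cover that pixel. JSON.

T0:
  2·area = 72
  edge (20, 10)→(14, 12): d=(-6,2) inclusive
  edge (14, 12)→(8, 2): d=(-6,-10) inclusive
  edge (8, 2)→(20, 10): d=(12,8) inclusive
    (4,1)@(9, 3): e=[64,4,4] → #
    (5,1)@(11, 3): e=[60,24,-12] → ·
    (4,2)@(9, 5): e=[52,-8,28] → ·
    (5,2)@(11, 5): e=[48,12,12] → #
    (6,2)@(13, 5): e=[44,32,-4] → ·
    (5,3)@(11, 7): e=[36,0,36] → #  [on edge]
    (6,3)@(13, 7): e=[32,20,20] → #
    (7,3)@(15, 7): e=[28,40,4] → #
    (8,3)@(17, 7): e=[24,60,-12] → ·
    (5,4)@(11, 9): e=[24,-12,60] → ·
    (6,4)@(13, 9): e=[20,8,44] → #
    (8,4)@(17, 9): e=[12,48,12] → #
    (8,5)@(17, 11): e=[0,36,36] → #  [on edge]
  covered (10 px):
    · · · · · · · · · · ·
    · · · · # · · · · · ·
    · · · · · # · · · · ·
    · · · · · # # # · · ·
    · · · · · · # # # · ·
    · · · · · · · # # · ·
T1:
  2·area = 9  (B↔C swapped to make it positive)
  edge (9, 0)→(15, 3): d=(6,3) inclusive
  edge (15, 3)→(14, 4): d=(-1,1) inclusive
  edge (14, 4)→(9, 0): d=(-5,-4) inclusive
    (5,0)@(11, 1): e=[0,6,3] → #  [on edge]
    (6,0)@(13, 1): e=[-6,4,11] → ·
    (8,0)@(17, 1): e=[-18,0,27] → ·  [on edge]
    (5,1)@(11, 3): e=[12,4,-7] → ·
    (6,1)@(13, 3): e=[6,2,1] → #
    (7,1)@(15, 3): e=[0,0,9] → #  [on edge]
    (8,1)@(17, 3): e=[-6,-2,17] → ·
    (6,2)@(13, 5): e=[18,0,-9] → ·  [on edge]
    (7,2)@(15, 5): e=[12,-2,-1] → ·
    (9,2)@(19, 5): e=[0,-6,15] → ·  [on edge]
    (5,3)@(11, 7): e=[36,0,-27] → ·  [on edge]
    (4,4)@(9, 9): e=[54,0,-45] → ·  [on edge]
    (3,5)@(7, 11): e=[72,0,-63] → ·  [on edge]
  covered (3 px):
    · · · · · # · · · · ·
    · · · · · · # # · · ·
    · · · · · · · · · · ·
    · · · · · · · · · · ·
    · · · · · · · · · · ·
    · · · · · · · · · · ·

Answer: [0,36,36]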